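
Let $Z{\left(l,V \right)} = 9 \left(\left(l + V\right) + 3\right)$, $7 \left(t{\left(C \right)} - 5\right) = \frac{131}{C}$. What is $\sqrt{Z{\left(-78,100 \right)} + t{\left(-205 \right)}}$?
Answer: $\frac{\sqrt{473433765}}{1435} \approx 15.163$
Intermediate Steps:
$t{\left(C \right)} = 5 + \frac{131}{7 C}$ ($t{\left(C \right)} = 5 + \frac{131 \frac{1}{C}}{7} = 5 + \frac{131}{7 C}$)
$Z{\left(l,V \right)} = 27 + 9 V + 9 l$ ($Z{\left(l,V \right)} = 9 \left(\left(V + l\right) + 3\right) = 9 \left(3 + V + l\right) = 27 + 9 V + 9 l$)
$\sqrt{Z{\left(-78,100 \right)} + t{\left(-205 \right)}} = \sqrt{\left(27 + 9 \cdot 100 + 9 \left(-78\right)\right) + \left(5 + \frac{131}{7 \left(-205\right)}\right)} = \sqrt{\left(27 + 900 - 702\right) + \left(5 + \frac{131}{7} \left(- \frac{1}{205}\right)\right)} = \sqrt{225 + \left(5 - \frac{131}{1435}\right)} = \sqrt{225 + \frac{7044}{1435}} = \sqrt{\frac{329919}{1435}} = \frac{\sqrt{473433765}}{1435}$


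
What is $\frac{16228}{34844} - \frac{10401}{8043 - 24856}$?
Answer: $\frac{158813452}{146458043} \approx 1.0844$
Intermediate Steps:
$\frac{16228}{34844} - \frac{10401}{8043 - 24856} = 16228 \cdot \frac{1}{34844} - \frac{10401}{8043 - 24856} = \frac{4057}{8711} - \frac{10401}{-16813} = \frac{4057}{8711} - - \frac{10401}{16813} = \frac{4057}{8711} + \frac{10401}{16813} = \frac{158813452}{146458043}$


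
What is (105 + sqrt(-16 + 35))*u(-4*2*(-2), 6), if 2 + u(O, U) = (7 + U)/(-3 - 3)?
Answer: -875/2 - 25*sqrt(19)/6 ≈ -455.66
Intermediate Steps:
u(O, U) = -19/6 - U/6 (u(O, U) = -2 + (7 + U)/(-3 - 3) = -2 + (7 + U)/(-6) = -2 + (7 + U)*(-1/6) = -2 + (-7/6 - U/6) = -19/6 - U/6)
(105 + sqrt(-16 + 35))*u(-4*2*(-2), 6) = (105 + sqrt(-16 + 35))*(-19/6 - 1/6*6) = (105 + sqrt(19))*(-19/6 - 1) = (105 + sqrt(19))*(-25/6) = -875/2 - 25*sqrt(19)/6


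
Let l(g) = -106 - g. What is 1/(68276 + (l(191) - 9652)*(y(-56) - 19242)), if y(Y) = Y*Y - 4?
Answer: 1/160346666 ≈ 6.2365e-9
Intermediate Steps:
y(Y) = -4 + Y² (y(Y) = Y² - 4 = -4 + Y²)
1/(68276 + (l(191) - 9652)*(y(-56) - 19242)) = 1/(68276 + ((-106 - 1*191) - 9652)*((-4 + (-56)²) - 19242)) = 1/(68276 + ((-106 - 191) - 9652)*((-4 + 3136) - 19242)) = 1/(68276 + (-297 - 9652)*(3132 - 19242)) = 1/(68276 - 9949*(-16110)) = 1/(68276 + 160278390) = 1/160346666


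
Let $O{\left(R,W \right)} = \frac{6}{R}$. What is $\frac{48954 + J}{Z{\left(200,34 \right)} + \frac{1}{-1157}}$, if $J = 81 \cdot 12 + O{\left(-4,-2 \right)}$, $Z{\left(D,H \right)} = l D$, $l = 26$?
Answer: $\frac{115525293}{12032798} \approx 9.6009$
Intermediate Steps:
$Z{\left(D,H \right)} = 26 D$
$J = \frac{1941}{2}$ ($J = 81 \cdot 12 + \frac{6}{-4} = 972 + 6 \left(- \frac{1}{4}\right) = 972 - \frac{3}{2} = \frac{1941}{2} \approx 970.5$)
$\frac{48954 + J}{Z{\left(200,34 \right)} + \frac{1}{-1157}} = \frac{48954 + \frac{1941}{2}}{26 \cdot 200 + \frac{1}{-1157}} = \frac{99849}{2 \left(5200 - \frac{1}{1157}\right)} = \frac{99849}{2 \cdot \frac{6016399}{1157}} = \frac{99849}{2} \cdot \frac{1157}{6016399} = \frac{115525293}{12032798}$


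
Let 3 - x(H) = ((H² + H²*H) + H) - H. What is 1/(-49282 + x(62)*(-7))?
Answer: 1/1645901 ≈ 6.0757e-7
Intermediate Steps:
x(H) = 3 - H² - H³ (x(H) = 3 - (((H² + H²*H) + H) - H) = 3 - (((H² + H³) + H) - H) = 3 - ((H + H² + H³) - H) = 3 - (H² + H³) = 3 + (-H² - H³) = 3 - H² - H³)
1/(-49282 + x(62)*(-7)) = 1/(-49282 + (3 - 1*62² - 1*62³)*(-7)) = 1/(-49282 + (3 - 1*3844 - 1*238328)*(-7)) = 1/(-49282 + (3 - 3844 - 238328)*(-7)) = 1/(-49282 - 242169*(-7)) = 1/(-49282 + 1695183) = 1/1645901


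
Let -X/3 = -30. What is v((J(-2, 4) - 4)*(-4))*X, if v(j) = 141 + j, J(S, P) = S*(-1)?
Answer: 13410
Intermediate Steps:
J(S, P) = -S
X = 90 (X = -3*(-30) = 90)
v((J(-2, 4) - 4)*(-4))*X = (141 + (-1*(-2) - 4)*(-4))*90 = (141 + (2 - 4)*(-4))*90 = (141 - 2*(-4))*90 = (141 + 8)*90 = 149*90 = 13410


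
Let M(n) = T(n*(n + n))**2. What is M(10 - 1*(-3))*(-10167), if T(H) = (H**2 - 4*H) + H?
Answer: -130351441494300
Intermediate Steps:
T(H) = H**2 - 3*H
M(n) = 4*n**4*(-3 + 2*n**2)**2 (M(n) = ((n*(n + n))*(-3 + n*(n + n)))**2 = ((n*(2*n))*(-3 + n*(2*n)))**2 = ((2*n**2)*(-3 + 2*n**2))**2 = (2*n**2*(-3 + 2*n**2))**2 = 4*n**4*(-3 + 2*n**2)**2)
M(10 - 1*(-3))*(-10167) = (4*(10 - 1*(-3))**4*(-3 + 2*(10 - 1*(-3))**2)**2)*(-10167) = (4*(10 + 3)**4*(-3 + 2*(10 + 3)**2)**2)*(-10167) = (4*13**4*(-3 + 2*13**2)**2)*(-10167) = (4*28561*(-3 + 2*169)**2)*(-10167) = (4*28561*(-3 + 338)**2)*(-10167) = (4*28561*335**2)*(-10167) = (4*28561*112225)*(-10167) = 12821032900*(-10167) = -130351441494300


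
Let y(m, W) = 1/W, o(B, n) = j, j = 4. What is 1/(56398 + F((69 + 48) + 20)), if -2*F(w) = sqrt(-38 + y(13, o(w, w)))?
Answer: 902368/50891750615 + 4*I*sqrt(151)/50891750615 ≈ 1.7731e-5 + 9.6583e-10*I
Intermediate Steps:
o(B, n) = 4
F(w) = -I*sqrt(151)/4 (F(w) = -sqrt(-38 + 1/4)/2 = -I*sqrt(151)/4)
1/(56398 + F((69 + 48) + 20)) = 1/(56398 - I*sqrt(151)/4)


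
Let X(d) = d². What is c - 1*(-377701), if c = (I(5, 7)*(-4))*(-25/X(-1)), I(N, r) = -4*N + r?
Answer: 376401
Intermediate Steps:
I(N, r) = r - 4*N
c = -1300 (c = ((7 - 4*5)*(-4))*(-25/((-1)²)) = ((7 - 20)*(-4))*(-25/1) = (-13*(-4))*(-25*1) = 52*(-25) = -1300)
c - 1*(-377701) = -1300 - 1*(-377701) = -1300 + 377701 = 376401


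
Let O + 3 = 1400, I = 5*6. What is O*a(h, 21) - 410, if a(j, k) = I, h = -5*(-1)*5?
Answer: 41500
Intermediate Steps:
h = 25 (h = 5*5 = 25)
I = 30
O = 1397 (O = -3 + 1400 = 1397)
a(j, k) = 30
O*a(h, 21) - 410 = 1397*30 - 410 = 41910 - 410 = 41500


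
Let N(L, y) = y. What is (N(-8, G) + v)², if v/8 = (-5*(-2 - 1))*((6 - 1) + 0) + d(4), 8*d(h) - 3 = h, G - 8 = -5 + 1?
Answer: 373321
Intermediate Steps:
G = 4 (G = 8 + (-5 + 1) = 8 - 4 = 4)
d(h) = 3/8 + h/8
v = 607 (v = 8*((-5*(-2 - 1))*((6 - 1) + 0) + (3/8 + (⅛)*4)) = 8*((-5*(-3))*(5 + 0) + (3/8 + ½)) = 8*(15*5 + 7/8) = 8*(75 + 7/8) = 8*(607/8) = 607)
(N(-8, G) + v)² = (4 + 607)² = 611² = 373321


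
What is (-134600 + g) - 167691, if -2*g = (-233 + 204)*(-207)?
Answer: -610585/2 ≈ -3.0529e+5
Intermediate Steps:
g = -6003/2 (g = -(-233 + 204)*(-207)/2 = -(-29)*(-207)/2 = -½*6003 = -6003/2 ≈ -3001.5)
(-134600 + g) - 167691 = (-134600 - 6003/2) - 167691 = -275203/2 - 167691 = -610585/2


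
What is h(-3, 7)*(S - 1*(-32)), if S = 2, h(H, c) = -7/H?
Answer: 238/3 ≈ 79.333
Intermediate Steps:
h(-3, 7)*(S - 1*(-32)) = (-7/(-3))*(2 - 1*(-32)) = (-7*(-⅓))*(2 + 32) = (7/3)*34 = 238/3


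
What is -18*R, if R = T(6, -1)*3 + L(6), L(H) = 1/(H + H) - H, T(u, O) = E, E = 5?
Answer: -327/2 ≈ -163.50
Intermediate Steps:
T(u, O) = 5
L(H) = 1/(2*H) - H
R = 109/12 (R = 5*3 + ((½)/6 - 1*6) = 15 + ((½)*(⅙) - 6) = 15 + (1/12 - 6) = 15 - 71/12 = 109/12 ≈ 9.0833)
-18*R = -18*109/12 = -327/2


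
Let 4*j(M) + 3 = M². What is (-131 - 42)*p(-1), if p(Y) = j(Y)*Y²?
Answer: 173/2 ≈ 86.500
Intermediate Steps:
j(M) = -¾ + M²/4
p(Y) = Y²*(-¾ + Y²/4) (p(Y) = (-¾ + Y²/4)*Y² = Y²*(-¾ + Y²/4))
(-131 - 42)*p(-1) = (-131 - 42)*((¼)*(-1)²*(-3 + (-1)²)) = -173*(-3 + 1)/4 = -173*(-2)/4 = -173*(-½) = 173/2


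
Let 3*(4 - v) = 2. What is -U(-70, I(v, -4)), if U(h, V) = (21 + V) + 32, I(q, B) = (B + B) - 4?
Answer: -41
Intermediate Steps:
v = 10/3 (v = 4 - 1/3*2 = 4 - 2/3 = 10/3 ≈ 3.3333)
I(q, B) = -4 + 2*B (I(q, B) = 2*B - 4 = -4 + 2*B)
U(h, V) = 53 + V
-U(-70, I(v, -4)) = -(53 + (-4 + 2*(-4))) = -(53 + (-4 - 8)) = -(53 - 12) = -1*41 = -41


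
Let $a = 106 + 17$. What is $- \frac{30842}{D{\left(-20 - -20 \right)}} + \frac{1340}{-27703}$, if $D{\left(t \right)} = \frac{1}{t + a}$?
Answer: $- \frac{105093160238}{27703} \approx -3.7936 \cdot 10^{6}$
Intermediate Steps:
$a = 123$
$D{\left(t \right)} = \frac{1}{123 + t}$ ($D{\left(t \right)} = \frac{1}{t + 123} = \frac{1}{123 + t}$)
$- \frac{30842}{D{\left(-20 - -20 \right)}} + \frac{1340}{-27703} = - \frac{30842}{\frac{1}{123 - 0}} + \frac{1340}{-27703} = - \frac{30842}{\frac{1}{123 + \left(-20 + 20\right)}} + 1340 \left(- \frac{1}{27703}\right) = - \frac{30842}{\frac{1}{123 + 0}} - \frac{1340}{27703} = - \frac{30842}{\frac{1}{123}} - \frac{1340}{27703} = - 30842 \frac{1}{\frac{1}{123}} - \frac{1340}{27703} = \left(-30842\right) 123 - \frac{1340}{27703} = -3793566 - \frac{1340}{27703} = - \frac{105093160238}{27703}$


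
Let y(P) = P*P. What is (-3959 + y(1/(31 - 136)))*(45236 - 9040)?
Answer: -1579882066904/11025 ≈ -1.4330e+8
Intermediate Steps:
y(P) = P²
(-3959 + y(1/(31 - 136)))*(45236 - 9040) = (-3959 + (1/(31 - 136))²)*(45236 - 9040) = (-3959 + (1/(-105))²)*36196 = (-3959 + (-1/105)²)*36196 = (-3959 + 1/11025)*36196 = -43647974/11025*36196 = -1579882066904/11025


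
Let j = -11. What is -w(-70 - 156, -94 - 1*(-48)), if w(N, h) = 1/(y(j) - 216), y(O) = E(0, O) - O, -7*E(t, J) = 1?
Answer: 7/1436 ≈ 0.0048747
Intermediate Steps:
E(t, J) = -1/7 (E(t, J) = -1/7*1 = -1/7)
y(O) = -1/7 - O
w(N, h) = -7/1436 (w(N, h) = 1/((-1/7 - 1*(-11)) - 216) = 1/((-1/7 + 11) - 216) = 1/(76/7 - 216) = 1/(-1436/7) = -7/1436)
-w(-70 - 156, -94 - 1*(-48)) = -1*(-7/1436) = 7/1436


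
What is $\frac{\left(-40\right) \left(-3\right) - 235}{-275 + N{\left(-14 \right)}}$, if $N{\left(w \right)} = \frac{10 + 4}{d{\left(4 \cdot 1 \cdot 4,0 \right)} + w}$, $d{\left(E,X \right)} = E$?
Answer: $\frac{115}{268} \approx 0.4291$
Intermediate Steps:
$N{\left(w \right)} = \frac{14}{16 + w}$ ($N{\left(w \right)} = \frac{10 + 4}{4 \cdot 1 \cdot 4 + w} = \frac{14}{4 \cdot 4 + w} = \frac{14}{16 + w}$)
$\frac{\left(-40\right) \left(-3\right) - 235}{-275 + N{\left(-14 \right)}} = \frac{\left(-40\right) \left(-3\right) - 235}{-275 + \frac{14}{16 - 14}} = \frac{120 - 235}{-275 + \frac{14}{2}} = - \frac{115}{-275 + 14 \cdot \frac{1}{2}} = - \frac{115}{-275 + 7} = - \frac{115}{-268} = \left(-115\right) \left(- \frac{1}{268}\right) = \frac{115}{268}$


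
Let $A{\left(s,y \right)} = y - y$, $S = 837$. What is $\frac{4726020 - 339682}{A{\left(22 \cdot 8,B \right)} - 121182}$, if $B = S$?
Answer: $- \frac{2193169}{60591} \approx -36.196$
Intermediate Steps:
$B = 837$
$A{\left(s,y \right)} = 0$
$\frac{4726020 - 339682}{A{\left(22 \cdot 8,B \right)} - 121182} = \frac{4726020 - 339682}{0 - 121182} = \frac{4386338}{-121182} = 4386338 \left(- \frac{1}{121182}\right) = - \frac{2193169}{60591}$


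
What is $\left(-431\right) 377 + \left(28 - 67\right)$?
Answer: $-162526$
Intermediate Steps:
$\left(-431\right) 377 + \left(28 - 67\right) = -162487 + \left(28 - 67\right) = -162487 - 39 = -162526$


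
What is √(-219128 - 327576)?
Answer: 4*I*√34169 ≈ 739.39*I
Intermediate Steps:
√(-219128 - 327576) = √(-546704) = 4*I*√34169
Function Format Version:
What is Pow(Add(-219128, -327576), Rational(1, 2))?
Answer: Mul(4, I, Pow(34169, Rational(1, 2))) ≈ Mul(739.39, I)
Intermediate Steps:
Pow(Add(-219128, -327576), Rational(1, 2)) = Pow(-546704, Rational(1, 2)) = Mul(4, I, Pow(34169, Rational(1, 2)))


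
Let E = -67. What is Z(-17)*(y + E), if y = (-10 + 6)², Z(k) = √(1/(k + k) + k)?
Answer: -3*I*√19686/2 ≈ -210.46*I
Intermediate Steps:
Z(k) = √(k + 1/(2*k)) (Z(k) = √(1/(2*k) + k) = √(k + 1/(2*k)))
y = 16 (y = (-4)² = 16)
Z(-17)*(y + E) = (√(2/(-17) + 4*(-17))/2)*(16 - 67) = (√(2*(-1/17) - 68)/2)*(-51) = (√(-2/17 - 68)/2)*(-51) = (√(-1158/17)/2)*(-51) = ((I*√19686/17)/2)*(-51) = (I*√19686/34)*(-51) = -3*I*√19686/2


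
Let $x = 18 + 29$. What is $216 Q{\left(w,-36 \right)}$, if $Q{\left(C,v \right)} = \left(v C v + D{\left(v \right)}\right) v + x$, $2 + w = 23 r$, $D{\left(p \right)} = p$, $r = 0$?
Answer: $20445480$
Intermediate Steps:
$w = -2$ ($w = -2 + 23 \cdot 0 = -2 + 0 = -2$)
$x = 47$
$Q{\left(C,v \right)} = 47 + v \left(v + C v^{2}\right)$ ($Q{\left(C,v \right)} = \left(v C v + v\right) v + 47 = \left(C v v + v\right) v + 47 = \left(C v^{2} + v\right) v + 47 = \left(v + C v^{2}\right) v + 47 = v \left(v + C v^{2}\right) + 47 = 47 + v \left(v + C v^{2}\right)$)
$216 Q{\left(w,-36 \right)} = 216 \left(47 + \left(-36\right)^{2} - 2 \left(-36\right)^{3}\right) = 216 \left(47 + 1296 - -93312\right) = 216 \left(47 + 1296 + 93312\right) = 216 \cdot 94655 = 20445480$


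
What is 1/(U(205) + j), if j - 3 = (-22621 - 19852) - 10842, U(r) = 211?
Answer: -1/53101 ≈ -1.8832e-5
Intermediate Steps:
j = -53312 (j = 3 + ((-22621 - 19852) - 10842) = 3 + (-42473 - 10842) = 3 - 53315 = -53312)
1/(U(205) + j) = 1/(211 - 53312) = 1/(-53101) = -1/53101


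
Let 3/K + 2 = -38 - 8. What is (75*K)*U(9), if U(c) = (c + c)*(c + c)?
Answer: -6075/4 ≈ -1518.8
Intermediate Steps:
U(c) = 4*c² (U(c) = (2*c)*(2*c) = 4*c²)
K = -1/16 (K = 3/(-2 + (-38 - 8)) = 3/(-2 - 46) = 3/(-48) = 3*(-1/48) = -1/16 ≈ -0.062500)
(75*K)*U(9) = (75*(-1/16))*(4*9²) = -75*81/4 = -75/16*324 = -6075/4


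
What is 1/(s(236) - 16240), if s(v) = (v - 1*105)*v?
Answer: 1/14676 ≈ 6.8138e-5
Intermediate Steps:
s(v) = v*(-105 + v) (s(v) = (v - 105)*v = (-105 + v)*v = v*(-105 + v))
1/(s(236) - 16240) = 1/(236*(-105 + 236) - 16240) = 1/(236*131 - 16240) = 1/(30916 - 16240) = 1/14676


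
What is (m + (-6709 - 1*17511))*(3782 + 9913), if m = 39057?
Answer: 203192715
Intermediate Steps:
(m + (-6709 - 1*17511))*(3782 + 9913) = (39057 + (-6709 - 1*17511))*(3782 + 9913) = (39057 + (-6709 - 17511))*13695 = (39057 - 24220)*13695 = 14837*13695 = 203192715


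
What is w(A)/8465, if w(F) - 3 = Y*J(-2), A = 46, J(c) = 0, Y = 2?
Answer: 3/8465 ≈ 0.00035440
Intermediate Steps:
w(F) = 3 (w(F) = 3 + 2*0 = 3 + 0 = 3)
w(A)/8465 = 3/8465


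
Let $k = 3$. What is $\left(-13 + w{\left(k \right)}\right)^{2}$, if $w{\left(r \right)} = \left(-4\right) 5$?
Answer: $1089$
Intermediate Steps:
$w{\left(r \right)} = -20$
$\left(-13 + w{\left(k \right)}\right)^{2} = \left(-13 - 20\right)^{2} = \left(-33\right)^{2} = 1089$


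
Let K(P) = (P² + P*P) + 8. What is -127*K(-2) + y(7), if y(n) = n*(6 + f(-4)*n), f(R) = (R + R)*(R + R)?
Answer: 1146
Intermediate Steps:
f(R) = 4*R² (f(R) = (2*R)*(2*R) = 4*R²)
y(n) = n*(6 + 64*n) (y(n) = n*(6 + (4*(-4)²)*n) = n*(6 + (4*16)*n) = n*(6 + 64*n))
K(P) = 8 + 2*P² (K(P) = (P² + P²) + 8 = 2*P² + 8 = 8 + 2*P²)
-127*K(-2) + y(7) = -127*(8 + 2*(-2)²) + 2*7*(3 + 32*7) = -127*(8 + 2*4) + 2*7*(3 + 224) = -127*(8 + 8) + 2*7*227 = -127*16 + 3178 = -2032 + 3178 = 1146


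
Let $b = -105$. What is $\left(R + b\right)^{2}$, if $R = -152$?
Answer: $66049$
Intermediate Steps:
$\left(R + b\right)^{2} = \left(-152 - 105\right)^{2} = \left(-257\right)^{2} = 66049$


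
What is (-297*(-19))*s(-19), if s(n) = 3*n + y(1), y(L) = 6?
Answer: -287793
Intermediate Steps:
s(n) = 6 + 3*n (s(n) = 3*n + 6 = 6 + 3*n)
(-297*(-19))*s(-19) = (-297*(-19))*(6 + 3*(-19)) = 5643*(6 - 57) = 5643*(-51) = -287793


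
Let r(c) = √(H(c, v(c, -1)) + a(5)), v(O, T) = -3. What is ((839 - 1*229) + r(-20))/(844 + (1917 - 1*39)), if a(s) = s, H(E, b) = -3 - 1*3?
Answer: 305/1361 + I/2722 ≈ 0.2241 + 0.00036738*I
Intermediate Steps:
H(E, b) = -6 (H(E, b) = -3 - 3 = -6)
r(c) = I (r(c) = √(-6 + 5) = √(-1) = I)
((839 - 1*229) + r(-20))/(844 + (1917 - 1*39)) = ((839 - 1*229) + I)/(844 + (1917 - 1*39)) = ((839 - 229) + I)/(844 + (1917 - 39)) = (610 + I)/(844 + 1878) = (610 + I)/2722 = (610 + I)*(1/2722) = 305/1361 + I/2722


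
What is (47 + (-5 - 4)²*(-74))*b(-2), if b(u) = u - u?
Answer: 0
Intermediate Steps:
b(u) = 0
(47 + (-5 - 4)²*(-74))*b(-2) = (47 + (-5 - 4)²*(-74))*0 = (47 + (-9)²*(-74))*0 = (47 + 81*(-74))*0 = (47 - 5994)*0 = -5947*0 = 0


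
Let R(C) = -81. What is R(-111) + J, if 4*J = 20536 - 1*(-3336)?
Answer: 5887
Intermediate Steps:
J = 5968 (J = (20536 - 1*(-3336))/4 = (20536 + 3336)/4 = (¼)*23872 = 5968)
R(-111) + J = -81 + 5968 = 5887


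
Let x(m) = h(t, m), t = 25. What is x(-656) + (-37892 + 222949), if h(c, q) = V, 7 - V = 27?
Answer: 185037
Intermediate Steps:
V = -20 (V = 7 - 1*27 = 7 - 27 = -20)
h(c, q) = -20
x(m) = -20
x(-656) + (-37892 + 222949) = -20 + (-37892 + 222949) = -20 + 185057 = 185037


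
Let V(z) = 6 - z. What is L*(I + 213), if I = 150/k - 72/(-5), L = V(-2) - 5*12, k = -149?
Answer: -8770476/745 ≈ -11772.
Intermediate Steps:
L = -52 (L = (6 - 1*(-2)) - 5*12 = (6 + 2) - 60 = 8 - 60 = -52)
I = 9978/745 (I = 150/(-149) - 72/(-5) = 150*(-1/149) - 72*(-1/5) = -150/149 + 72/5 = 9978/745 ≈ 13.393)
L*(I + 213) = -52*(9978/745 + 213) = -52*168663/745 = -8770476/745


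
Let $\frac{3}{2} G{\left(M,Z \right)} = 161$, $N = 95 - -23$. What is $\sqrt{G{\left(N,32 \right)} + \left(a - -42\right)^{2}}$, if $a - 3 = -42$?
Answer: $\frac{\sqrt{1047}}{3} \approx 10.786$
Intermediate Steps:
$a = -39$ ($a = 3 - 42 = -39$)
$N = 118$ ($N = 95 + 23 = 118$)
$G{\left(M,Z \right)} = \frac{322}{3}$ ($G{\left(M,Z \right)} = \frac{2}{3} \cdot 161 = \frac{322}{3}$)
$\sqrt{G{\left(N,32 \right)} + \left(a - -42\right)^{2}} = \sqrt{\frac{322}{3} + \left(-39 - -42\right)^{2}} = \sqrt{\frac{322}{3} + \left(-39 + 42\right)^{2}} = \sqrt{\frac{322}{3} + 3^{2}} = \sqrt{\frac{322}{3} + 9} = \sqrt{\frac{349}{3}} = \frac{\sqrt{1047}}{3}$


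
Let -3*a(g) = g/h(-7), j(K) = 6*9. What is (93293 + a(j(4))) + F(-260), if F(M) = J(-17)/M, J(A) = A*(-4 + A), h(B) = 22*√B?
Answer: 24255823/260 + 9*I*√7/77 ≈ 93292.0 + 0.30924*I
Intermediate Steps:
j(K) = 54
F(M) = 357/M (F(M) = (-17*(-4 - 17))/M = (-17*(-21))/M = 357/M)
a(g) = I*g*√7/462 (a(g) = -g/(3*(22*√(-7))) = -g/(3*(22*(I*√7))) = -g/(3*(22*I*√7)) = -g*(-I*√7/154)/3 = -(-1)*I*g*√7/462 = I*g*√7/462)
(93293 + a(j(4))) + F(-260) = (93293 + (1/462)*I*54*√7) + 357/(-260) = (93293 + 9*I*√7/77) + 357*(-1/260) = (93293 + 9*I*√7/77) - 357/260 = 24255823/260 + 9*I*√7/77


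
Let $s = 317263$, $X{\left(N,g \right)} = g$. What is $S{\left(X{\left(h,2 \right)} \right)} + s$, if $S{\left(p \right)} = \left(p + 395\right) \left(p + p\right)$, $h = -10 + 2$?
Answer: $318851$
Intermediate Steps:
$h = -8$
$S{\left(p \right)} = 2 p \left(395 + p\right)$ ($S{\left(p \right)} = \left(395 + p\right) 2 p = 2 p \left(395 + p\right)$)
$S{\left(X{\left(h,2 \right)} \right)} + s = 2 \cdot 2 \left(395 + 2\right) + 317263 = 2 \cdot 2 \cdot 397 + 317263 = 1588 + 317263 = 318851$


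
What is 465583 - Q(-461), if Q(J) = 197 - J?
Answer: 464925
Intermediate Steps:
465583 - Q(-461) = 465583 - (197 - 1*(-461)) = 465583 - (197 + 461) = 465583 - 1*658 = 465583 - 658 = 464925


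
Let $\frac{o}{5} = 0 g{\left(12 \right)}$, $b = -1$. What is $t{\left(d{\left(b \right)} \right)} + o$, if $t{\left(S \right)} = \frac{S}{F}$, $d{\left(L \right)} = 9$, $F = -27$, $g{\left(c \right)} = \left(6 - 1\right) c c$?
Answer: $- \frac{1}{3} \approx -0.33333$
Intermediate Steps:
$g{\left(c \right)} = 5 c^{2}$
$o = 0$ ($o = 5 \cdot 0 \cdot 5 \cdot 12^{2} = 5 \cdot 0 \cdot 5 \cdot 144 = 5 \cdot 0 \cdot 720 = 5 \cdot 0 = 0$)
$t{\left(S \right)} = - \frac{S}{27}$ ($t{\left(S \right)} = \frac{S}{-27} = S \left(- \frac{1}{27}\right) = - \frac{S}{27}$)
$t{\left(d{\left(b \right)} \right)} + o = \left(- \frac{1}{27}\right) 9 + 0 = - \frac{1}{3} + 0 = - \frac{1}{3}$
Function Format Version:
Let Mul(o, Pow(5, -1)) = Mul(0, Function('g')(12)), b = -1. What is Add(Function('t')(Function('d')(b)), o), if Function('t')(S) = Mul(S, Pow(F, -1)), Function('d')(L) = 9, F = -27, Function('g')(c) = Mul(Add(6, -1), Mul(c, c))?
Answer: Rational(-1, 3) ≈ -0.33333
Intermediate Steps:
Function('g')(c) = Mul(5, Pow(c, 2))
o = 0 (o = Mul(5, Mul(0, Mul(5, Pow(12, 2)))) = Mul(5, Mul(0, Mul(5, 144))) = Mul(5, Mul(0, 720)) = Mul(5, 0) = 0)
Function('t')(S) = Mul(Rational(-1, 27), S) (Function('t')(S) = Mul(S, Pow(-27, -1)) = Mul(S, Rational(-1, 27)) = Mul(Rational(-1, 27), S))
Add(Function('t')(Function('d')(b)), o) = Add(Mul(Rational(-1, 27), 9), 0) = Add(Rational(-1, 3), 0) = Rational(-1, 3)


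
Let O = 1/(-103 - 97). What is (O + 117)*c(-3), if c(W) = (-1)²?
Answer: 23399/200 ≈ 116.99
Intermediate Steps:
c(W) = 1
O = -1/200 (O = 1/(-200) = -1/200 ≈ -0.0050000)
(O + 117)*c(-3) = (-1/200 + 117)*1 = (23399/200)*1 = 23399/200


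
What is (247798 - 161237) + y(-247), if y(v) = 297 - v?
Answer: 87105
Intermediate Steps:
(247798 - 161237) + y(-247) = (247798 - 161237) + (297 - 1*(-247)) = 86561 + (297 + 247) = 86561 + 544 = 87105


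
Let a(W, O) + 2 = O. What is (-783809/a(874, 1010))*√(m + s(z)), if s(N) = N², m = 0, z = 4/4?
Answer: -783809/1008 ≈ -777.59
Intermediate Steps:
z = 1 (z = 4*(¼) = 1)
a(W, O) = -2 + O
(-783809/a(874, 1010))*√(m + s(z)) = (-783809/(-2 + 1010))*√(0 + 1²) = (-783809/1008)*√(0 + 1) = (-783809*1/1008)*√1 = -783809/1008*1 = -783809/1008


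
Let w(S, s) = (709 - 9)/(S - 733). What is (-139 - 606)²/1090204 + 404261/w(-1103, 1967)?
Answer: -202293577163621/190785700 ≈ -1.0603e+6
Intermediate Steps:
w(S, s) = 700/(-733 + S)
(-139 - 606)²/1090204 + 404261/w(-1103, 1967) = (-139 - 606)²/1090204 + 404261/((700/(-733 - 1103))) = (-745)²*(1/1090204) + 404261/((700/(-1836))) = 555025*(1/1090204) + 404261/((700*(-1/1836))) = 555025/1090204 + 404261/(-175/459) = 555025/1090204 + 404261*(-459/175) = 555025/1090204 - 185555799/175 = -202293577163621/190785700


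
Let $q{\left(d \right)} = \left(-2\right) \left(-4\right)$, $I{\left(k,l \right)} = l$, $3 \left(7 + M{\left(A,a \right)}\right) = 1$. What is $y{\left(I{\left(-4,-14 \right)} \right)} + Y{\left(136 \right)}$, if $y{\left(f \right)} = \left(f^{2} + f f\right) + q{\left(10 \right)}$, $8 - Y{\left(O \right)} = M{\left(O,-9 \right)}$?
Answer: $\frac{1244}{3} \approx 414.67$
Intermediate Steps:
$M{\left(A,a \right)} = - \frac{20}{3}$ ($M{\left(A,a \right)} = -7 + \frac{1}{3} \cdot 1 = -7 + \frac{1}{3} = - \frac{20}{3}$)
$Y{\left(O \right)} = \frac{44}{3}$ ($Y{\left(O \right)} = 8 - - \frac{20}{3} = 8 + \frac{20}{3} = \frac{44}{3}$)
$q{\left(d \right)} = 8$
$y{\left(f \right)} = 8 + 2 f^{2}$ ($y{\left(f \right)} = \left(f^{2} + f f\right) + 8 = \left(f^{2} + f^{2}\right) + 8 = 2 f^{2} + 8 = 8 + 2 f^{2}$)
$y{\left(I{\left(-4,-14 \right)} \right)} + Y{\left(136 \right)} = \left(8 + 2 \left(-14\right)^{2}\right) + \frac{44}{3} = \left(8 + 2 \cdot 196\right) + \frac{44}{3} = \left(8 + 392\right) + \frac{44}{3} = 400 + \frac{44}{3} = \frac{1244}{3}$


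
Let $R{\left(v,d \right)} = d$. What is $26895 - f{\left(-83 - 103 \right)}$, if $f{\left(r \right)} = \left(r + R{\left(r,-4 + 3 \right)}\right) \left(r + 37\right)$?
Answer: $-968$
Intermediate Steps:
$f{\left(r \right)} = \left(-1 + r\right) \left(37 + r\right)$ ($f{\left(r \right)} = \left(r + \left(-4 + 3\right)\right) \left(r + 37\right) = \left(r - 1\right) \left(37 + r\right) = \left(-1 + r\right) \left(37 + r\right)$)
$26895 - f{\left(-83 - 103 \right)} = 26895 - \left(-37 + \left(-83 - 103\right)^{2} + 36 \left(-83 - 103\right)\right) = 26895 - \left(-37 + \left(-186\right)^{2} + 36 \left(-186\right)\right) = 26895 - \left(-37 + 34596 - 6696\right) = 26895 - 27863 = -968$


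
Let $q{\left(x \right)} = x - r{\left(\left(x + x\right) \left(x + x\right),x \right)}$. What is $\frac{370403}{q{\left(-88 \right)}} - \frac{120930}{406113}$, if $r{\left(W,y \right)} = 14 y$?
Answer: $\frac{4554155443}{14078584} \approx 323.48$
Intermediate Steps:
$q{\left(x \right)} = - 13 x$ ($q{\left(x \right)} = x - 14 x = - 13 x$)
$\frac{370403}{q{\left(-88 \right)}} - \frac{120930}{406113} = \frac{370403}{\left(-13\right) \left(-88\right)} - \frac{120930}{406113} = \frac{370403}{1144} - \frac{40310}{135371} = 370403 \cdot \frac{1}{1144} - \frac{40310}{135371} = \frac{33673}{104} - \frac{40310}{135371} = \frac{4554155443}{14078584}$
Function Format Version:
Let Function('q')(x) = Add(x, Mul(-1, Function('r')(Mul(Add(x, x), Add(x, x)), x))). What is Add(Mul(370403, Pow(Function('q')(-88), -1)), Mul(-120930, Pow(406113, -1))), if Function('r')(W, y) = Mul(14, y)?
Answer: Rational(4554155443, 14078584) ≈ 323.48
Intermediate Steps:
Function('q')(x) = Mul(-13, x) (Function('q')(x) = Add(x, Mul(-1, Mul(14, x))) = Add(x, Mul(-14, x)) = Mul(-13, x))
Add(Mul(370403, Pow(Function('q')(-88), -1)), Mul(-120930, Pow(406113, -1))) = Add(Mul(370403, Pow(Mul(-13, -88), -1)), Mul(-120930, Pow(406113, -1))) = Add(Mul(370403, Pow(1144, -1)), Mul(-120930, Rational(1, 406113))) = Add(Mul(370403, Rational(1, 1144)), Rational(-40310, 135371)) = Add(Rational(33673, 104), Rational(-40310, 135371)) = Rational(4554155443, 14078584)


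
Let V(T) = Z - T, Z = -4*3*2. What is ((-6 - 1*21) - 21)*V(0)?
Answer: 1152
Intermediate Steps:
Z = -24 (Z = -12*2 = -24)
V(T) = -24 - T
((-6 - 1*21) - 21)*V(0) = ((-6 - 1*21) - 21)*(-24 - 1*0) = ((-6 - 21) - 21)*(-24 + 0) = (-27 - 21)*(-24) = -48*(-24) = 1152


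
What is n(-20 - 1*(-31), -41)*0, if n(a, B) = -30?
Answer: 0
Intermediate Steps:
n(-20 - 1*(-31), -41)*0 = -30*0 = 0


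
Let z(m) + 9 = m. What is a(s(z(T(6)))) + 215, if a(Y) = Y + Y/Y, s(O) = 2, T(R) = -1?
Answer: 218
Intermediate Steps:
z(m) = -9 + m
a(Y) = 1 + Y (a(Y) = Y + 1 = 1 + Y)
a(s(z(T(6)))) + 215 = (1 + 2) + 215 = 3 + 215 = 218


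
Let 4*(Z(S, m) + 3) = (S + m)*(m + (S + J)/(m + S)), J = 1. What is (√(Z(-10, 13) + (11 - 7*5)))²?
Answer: -39/2 ≈ -19.500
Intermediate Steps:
Z(S, m) = -3 + (S + m)*(m + (1 + S)/(S + m))/4 (Z(S, m) = -3 + ((S + m)*(m + (S + 1)/(m + S)))/4 = -3 + ((S + m)*(m + (1 + S)/(S + m)))/4 = -3 + (S + m)*(m + (1 + S)/(S + m))/4)
(√(Z(-10, 13) + (11 - 7*5)))² = (√((-11/4 + (¼)*(-10) + (¼)*13² + (¼)*(-10)*13) + (11 - 7*5)))² = (√((-11/4 - 5/2 + (¼)*169 - 65/2) + (11 - 35)))² = (√((-11/4 - 5/2 + 169/4 - 65/2) - 24))² = (√(9/2 - 24))² = (√(-39/2))² = (I*√78/2)² = -39/2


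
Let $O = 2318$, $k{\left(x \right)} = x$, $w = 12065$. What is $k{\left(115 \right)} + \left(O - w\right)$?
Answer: $-9632$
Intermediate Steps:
$k{\left(115 \right)} + \left(O - w\right) = 115 + \left(2318 - 12065\right) = 115 - 9747 = -9632$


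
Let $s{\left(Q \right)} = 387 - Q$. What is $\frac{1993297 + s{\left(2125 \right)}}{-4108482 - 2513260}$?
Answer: $- \frac{1991559}{6621742} \approx -0.30076$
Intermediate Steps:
$\frac{1993297 + s{\left(2125 \right)}}{-4108482 - 2513260} = \frac{1993297 + \left(387 - 2125\right)}{-4108482 - 2513260} = \frac{1993297 + \left(387 - 2125\right)}{-6621742} = \left(1993297 - 1738\right) \left(- \frac{1}{6621742}\right) = 1991559 \left(- \frac{1}{6621742}\right) = - \frac{1991559}{6621742}$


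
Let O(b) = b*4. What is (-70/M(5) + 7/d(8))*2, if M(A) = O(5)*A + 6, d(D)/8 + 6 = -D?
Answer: -613/424 ≈ -1.4458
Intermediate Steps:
O(b) = 4*b
d(D) = -48 - 8*D (d(D) = -48 + 8*(-D) = -48 - 8*D)
M(A) = 6 + 20*A (M(A) = (4*5)*A + 6 = 20*A + 6 = 6 + 20*A)
(-70/M(5) + 7/d(8))*2 = (-70/(6 + 20*5) + 7/(-48 - 8*8))*2 = (-70/(6 + 100) + 7/(-48 - 64))*2 = (-70/106 + 7/(-112))*2 = (-70*1/106 + 7*(-1/112))*2 = (-35/53 - 1/16)*2 = -613/848*2 = -613/424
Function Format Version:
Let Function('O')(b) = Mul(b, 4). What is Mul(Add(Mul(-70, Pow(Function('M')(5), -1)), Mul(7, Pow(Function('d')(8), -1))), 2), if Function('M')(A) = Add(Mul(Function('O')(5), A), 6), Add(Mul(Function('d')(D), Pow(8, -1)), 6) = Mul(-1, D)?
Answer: Rational(-613, 424) ≈ -1.4458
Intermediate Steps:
Function('O')(b) = Mul(4, b)
Function('d')(D) = Add(-48, Mul(-8, D)) (Function('d')(D) = Add(-48, Mul(8, Mul(-1, D))) = Add(-48, Mul(-8, D)))
Function('M')(A) = Add(6, Mul(20, A)) (Function('M')(A) = Add(Mul(Mul(4, 5), A), 6) = Add(Mul(20, A), 6) = Add(6, Mul(20, A)))
Mul(Add(Mul(-70, Pow(Function('M')(5), -1)), Mul(7, Pow(Function('d')(8), -1))), 2) = Mul(Add(Mul(-70, Pow(Add(6, Mul(20, 5)), -1)), Mul(7, Pow(Add(-48, Mul(-8, 8)), -1))), 2) = Mul(Add(Mul(-70, Pow(Add(6, 100), -1)), Mul(7, Pow(Add(-48, -64), -1))), 2) = Mul(Add(Mul(-70, Pow(106, -1)), Mul(7, Pow(-112, -1))), 2) = Mul(Add(Mul(-70, Rational(1, 106)), Mul(7, Rational(-1, 112))), 2) = Mul(Add(Rational(-35, 53), Rational(-1, 16)), 2) = Mul(Rational(-613, 848), 2) = Rational(-613, 424)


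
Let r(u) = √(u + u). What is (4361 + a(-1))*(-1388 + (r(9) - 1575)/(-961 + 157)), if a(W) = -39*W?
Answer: -408604900/67 - 1100*√2/67 ≈ -6.0986e+6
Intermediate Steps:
r(u) = √2*√u (r(u) = √(2*u) = √2*√u)
(4361 + a(-1))*(-1388 + (r(9) - 1575)/(-961 + 157)) = (4361 - 39*(-1))*(-1388 + (√2*√9 - 1575)/(-961 + 157)) = (4361 + 39)*(-1388 + (√2*3 - 1575)/(-804)) = 4400*(-1388 + (3*√2 - 1575)*(-1/804)) = 4400*(-1388 + (-1575 + 3*√2)*(-1/804)) = 4400*(-1388 + (525/268 - √2/268)) = 4400*(-371459/268 - √2/268) = -408604900/67 - 1100*√2/67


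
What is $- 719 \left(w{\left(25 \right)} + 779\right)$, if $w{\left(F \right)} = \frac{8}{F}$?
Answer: $- \frac{14008277}{25} \approx -5.6033 \cdot 10^{5}$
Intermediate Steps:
$- 719 \left(w{\left(25 \right)} + 779\right) = - 719 \left(\frac{8}{25} + 779\right) = \left(-719\right) \frac{19483}{25} = - \frac{14008277}{25}$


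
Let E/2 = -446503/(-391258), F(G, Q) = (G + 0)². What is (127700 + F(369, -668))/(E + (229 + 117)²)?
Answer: 3970681813/1801566759 ≈ 2.2040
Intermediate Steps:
F(G, Q) = G²
E = 446503/195629 (E = 2*(-446503/(-391258)) = 2*(-446503*(-1/391258)) = 2*(446503/391258) = 446503/195629 ≈ 2.2824)
(127700 + F(369, -668))/(E + (229 + 117)²) = (127700 + 369²)/(446503/195629 + (229 + 117)²) = (127700 + 136161)/(446503/195629 + 346²) = 263861/(446503/195629 + 119716) = 263861/(23420367867/195629) = 263861*(195629/23420367867) = 3970681813/1801566759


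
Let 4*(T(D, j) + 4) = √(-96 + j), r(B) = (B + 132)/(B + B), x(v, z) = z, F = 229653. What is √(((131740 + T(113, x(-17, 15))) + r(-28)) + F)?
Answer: √(70831880 + 441*I)/14 ≈ 601.16 + 0.0018714*I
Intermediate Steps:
r(B) = (132 + B)/(2*B) (r(B) = (132 + B)/((2*B)) = (132 + B)*(1/(2*B)) = (132 + B)/(2*B))
T(D, j) = -4 + √(-96 + j)/4
√(((131740 + T(113, x(-17, 15))) + r(-28)) + F) = √(((131740 + (-4 + √(-96 + 15)/4)) + (½)*(132 - 28)/(-28)) + 229653) = √(((131740 + (-4 + √(-81)/4)) + (½)*(-1/28)*104) + 229653) = √(((131740 + (-4 + (9*I)/4)) - 13/7) + 229653) = √(((131740 + (-4 + 9*I/4)) - 13/7) + 229653) = √(((131736 + 9*I/4) - 13/7) + 229653) = √((922139/7 + 9*I/4) + 229653) = √(2529710/7 + 9*I/4)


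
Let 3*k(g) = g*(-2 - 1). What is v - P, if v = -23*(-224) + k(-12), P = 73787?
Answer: -68623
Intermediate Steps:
k(g) = -g (k(g) = (g*(-2 - 1))/3 = (g*(-3))/3 = (-3*g)/3 = -g)
v = 5164 (v = -23*(-224) - 1*(-12) = 5152 + 12 = 5164)
v - P = 5164 - 1*73787 = 5164 - 73787 = -68623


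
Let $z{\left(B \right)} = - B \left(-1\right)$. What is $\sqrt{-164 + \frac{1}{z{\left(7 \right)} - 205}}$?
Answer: $\frac{i \sqrt{714406}}{66} \approx 12.806 i$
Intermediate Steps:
$z{\left(B \right)} = B$ ($z{\left(B \right)} = - \left(-1\right) B = B$)
$\sqrt{-164 + \frac{1}{z{\left(7 \right)} - 205}} = \sqrt{-164 + \frac{1}{7 - 205}} = \sqrt{-164 + \frac{1}{-198}} = \sqrt{-164 - \frac{1}{198}} = \sqrt{- \frac{32473}{198}} = \frac{i \sqrt{714406}}{66}$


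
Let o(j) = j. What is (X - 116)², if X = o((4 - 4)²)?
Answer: 13456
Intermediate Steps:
X = 0 (X = (4 - 4)² = 0² = 0)
(X - 116)² = (0 - 116)² = (-116)² = 13456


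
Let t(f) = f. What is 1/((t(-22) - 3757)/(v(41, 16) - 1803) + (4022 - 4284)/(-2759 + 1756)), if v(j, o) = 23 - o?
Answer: 1801388/4260889 ≈ 0.42277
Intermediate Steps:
1/((t(-22) - 3757)/(v(41, 16) - 1803) + (4022 - 4284)/(-2759 + 1756)) = 1/((-22 - 3757)/((23 - 1*16) - 1803) + (4022 - 4284)/(-2759 + 1756)) = 1/(-3779/((23 - 16) - 1803) - 262/(-1003)) = 1/(-3779/(7 - 1803) - 262*(-1/1003)) = 1/(-3779/(-1796) + 262/1003) = 1/(-3779*(-1/1796) + 262/1003) = 1/(3779/1796 + 262/1003) = 1/(4260889/1801388) = 1801388/4260889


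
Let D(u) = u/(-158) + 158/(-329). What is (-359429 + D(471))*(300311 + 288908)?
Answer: -11008978520375019/51982 ≈ -2.1178e+11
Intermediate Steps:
D(u) = -158/329 - u/158 (D(u) = u*(-1/158) + 158*(-1/329) = -u/158 - 158/329 = -158/329 - u/158)
(-359429 + D(471))*(300311 + 288908) = (-359429 + (-158/329 - 1/158*471))*(300311 + 288908) = (-359429 + (-158/329 - 471/158))*589219 = (-359429 - 179923/51982)*589219 = -18684018201/51982*589219 = -11008978520375019/51982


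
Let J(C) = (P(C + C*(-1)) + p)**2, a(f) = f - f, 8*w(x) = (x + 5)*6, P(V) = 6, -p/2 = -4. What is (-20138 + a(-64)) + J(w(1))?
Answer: -19942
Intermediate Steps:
p = 8 (p = -2*(-4) = 8)
w(x) = 15/4 + 3*x/4 (w(x) = ((x + 5)*6)/8 = ((5 + x)*6)/8 = (30 + 6*x)/8 = 15/4 + 3*x/4)
a(f) = 0
J(C) = 196 (J(C) = (6 + 8)**2 = 14**2 = 196)
(-20138 + a(-64)) + J(w(1)) = (-20138 + 0) + 196 = -20138 + 196 = -19942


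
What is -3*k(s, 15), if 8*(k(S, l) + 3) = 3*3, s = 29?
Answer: 45/8 ≈ 5.6250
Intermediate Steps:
k(S, l) = -15/8 (k(S, l) = -3 + (3*3)/8 = -3 + (⅛)*9 = -3 + 9/8 = -15/8)
-3*k(s, 15) = -3*(-15/8) = 45/8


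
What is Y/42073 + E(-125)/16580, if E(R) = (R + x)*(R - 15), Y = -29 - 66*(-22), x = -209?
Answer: 99546341/34878517 ≈ 2.8541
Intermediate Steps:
Y = 1423 (Y = -29 + 1452 = 1423)
E(R) = (-209 + R)*(-15 + R) (E(R) = (R - 209)*(R - 15) = (-209 + R)*(-15 + R))
Y/42073 + E(-125)/16580 = 1423/42073 + (3135 + (-125)**2 - 224*(-125))/16580 = 1423*(1/42073) + (3135 + 15625 + 28000)*(1/16580) = 1423/42073 + 46760*(1/16580) = 1423/42073 + 2338/829 = 99546341/34878517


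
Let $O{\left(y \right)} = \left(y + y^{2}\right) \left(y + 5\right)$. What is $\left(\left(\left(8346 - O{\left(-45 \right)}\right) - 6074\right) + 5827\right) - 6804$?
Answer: $80495$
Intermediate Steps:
$O{\left(y \right)} = \left(5 + y\right) \left(y + y^{2}\right)$ ($O{\left(y \right)} = \left(y + y^{2}\right) \left(5 + y\right) = \left(5 + y\right) \left(y + y^{2}\right)$)
$\left(\left(\left(8346 - O{\left(-45 \right)}\right) - 6074\right) + 5827\right) - 6804 = \left(\left(\left(8346 - - 45 \left(5 + \left(-45\right)^{2} + 6 \left(-45\right)\right)\right) - 6074\right) + 5827\right) - 6804 = \left(\left(\left(8346 - - 45 \left(5 + 2025 - 270\right)\right) - 6074\right) + 5827\right) - 6804 = \left(\left(\left(8346 - \left(-45\right) 1760\right) - 6074\right) + 5827\right) - 6804 = \left(\left(\left(8346 - -79200\right) - 6074\right) + 5827\right) - 6804 = \left(\left(\left(8346 + 79200\right) - 6074\right) + 5827\right) - 6804 = \left(\left(87546 - 6074\right) + 5827\right) - 6804 = \left(81472 + 5827\right) - 6804 = 87299 - 6804 = 80495$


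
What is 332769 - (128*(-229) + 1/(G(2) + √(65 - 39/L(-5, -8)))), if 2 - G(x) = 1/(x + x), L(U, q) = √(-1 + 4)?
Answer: 362081 - 1/(7/4 + √(65 - 13*√3)) ≈ 3.6208e+5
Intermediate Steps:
L(U, q) = √3
G(x) = 2 - 1/(2*x) (G(x) = 2 - 1/(x + x) = 2 - 1/(2*x))
332769 - (128*(-229) + 1/(G(2) + √(65 - 39/L(-5, -8)))) = 332769 - (128*(-229) + 1/((2 - ½/2) + √(65 - 39*√3/3))) = 332769 - (-29312 + 1/((2 - ½*½) + √(65 - 13*√3))) = 332769 - (-29312 + 1/((2 - ¼) + √(65 - 13*√3))) = 332769 - (-29312 + 1/(7/4 + √(65 - 13*√3))) = 332769 + (29312 - 1/(7/4 + √(65 - 13*√3))) = 362081 - 1/(7/4 + √(65 - 13*√3))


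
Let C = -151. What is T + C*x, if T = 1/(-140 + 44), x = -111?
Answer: 1609055/96 ≈ 16761.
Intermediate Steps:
T = -1/96 (T = 1/(-96) = -1/96 ≈ -0.010417)
T + C*x = -1/96 - 151*(-111) = -1/96 + 16761 = 1609055/96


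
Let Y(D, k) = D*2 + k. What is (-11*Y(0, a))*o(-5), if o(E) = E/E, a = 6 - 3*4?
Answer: 66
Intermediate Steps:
a = -6 (a = 6 - 12 = -6)
o(E) = 1
Y(D, k) = k + 2*D (Y(D, k) = 2*D + k = k + 2*D)
(-11*Y(0, a))*o(-5) = -11*(-6 + 2*0)*1 = -11*(-6 + 0)*1 = -11*(-6)*1 = 66*1 = 66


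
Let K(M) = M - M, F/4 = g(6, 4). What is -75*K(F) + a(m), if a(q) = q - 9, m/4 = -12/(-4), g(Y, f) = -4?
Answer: 3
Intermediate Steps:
F = -16 (F = 4*(-4) = -16)
m = 12 (m = 4*(-12/(-4)) = 4*(-12*(-¼)) = 4*3 = 12)
K(M) = 0
a(q) = -9 + q
-75*K(F) + a(m) = -75*0 + (-9 + 12) = 0 + 3 = 3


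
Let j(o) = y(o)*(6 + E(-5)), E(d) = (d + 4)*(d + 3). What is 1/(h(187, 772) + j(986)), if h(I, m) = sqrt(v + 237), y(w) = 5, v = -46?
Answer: 40/1409 - sqrt(191)/1409 ≈ 0.018580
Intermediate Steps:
E(d) = (3 + d)*(4 + d) (E(d) = (4 + d)*(3 + d) = (3 + d)*(4 + d))
j(o) = 40 (j(o) = 5*(6 + (12 + (-5)**2 + 7*(-5))) = 5*(6 + (12 + 25 - 35)) = 5*(6 + 2) = 5*8 = 40)
h(I, m) = sqrt(191) (h(I, m) = sqrt(-46 + 237) = sqrt(191))
1/(h(187, 772) + j(986)) = 1/(sqrt(191) + 40) = 1/(40 + sqrt(191))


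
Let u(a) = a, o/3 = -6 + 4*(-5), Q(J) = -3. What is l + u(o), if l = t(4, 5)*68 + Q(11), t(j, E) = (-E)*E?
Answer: -1781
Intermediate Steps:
o = -78 (o = 3*(-6 + 4*(-5)) = 3*(-6 - 20) = 3*(-26) = -78)
t(j, E) = -E²
l = -1703 (l = -1*5²*68 - 3 = -1*25*68 - 3 = -25*68 - 3 = -1700 - 3 = -1703)
l + u(o) = -1703 - 78 = -1781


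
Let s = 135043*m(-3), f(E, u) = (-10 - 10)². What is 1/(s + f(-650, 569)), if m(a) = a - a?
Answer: 1/400 ≈ 0.0025000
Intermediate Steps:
f(E, u) = 400 (f(E, u) = (-20)² = 400)
m(a) = 0
s = 0 (s = 135043*0 = 0)
1/(s + f(-650, 569)) = 1/(0 + 400) = 1/400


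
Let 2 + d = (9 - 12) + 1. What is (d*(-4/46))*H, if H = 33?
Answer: 264/23 ≈ 11.478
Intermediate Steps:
d = -4 (d = -2 + ((9 - 12) + 1) = -2 + (-3 + 1) = -2 - 2 = -4)
(d*(-4/46))*H = -(-16)/46*33 = -4*(-2/23)*33 = (8/23)*33 = 264/23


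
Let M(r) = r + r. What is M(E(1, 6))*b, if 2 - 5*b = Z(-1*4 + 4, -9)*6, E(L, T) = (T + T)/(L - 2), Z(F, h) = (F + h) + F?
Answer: -1344/5 ≈ -268.80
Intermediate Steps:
Z(F, h) = h + 2*F
E(L, T) = 2*T/(-2 + L) (E(L, T) = (2*T)/(-2 + L) = 2*T/(-2 + L))
M(r) = 2*r
b = 56/5 (b = 2/5 - (-9 + 2*(-1*4 + 4))*6/5 = 2/5 - (-9 + 2*(-4 + 4))*6/5 = 2/5 - (-9 + 2*0)*6/5 = 2/5 - (-9 + 0)*6/5 = 2/5 - (-9)*6/5 = 2/5 - 1/5*(-54) = 2/5 + 54/5 = 56/5 ≈ 11.200)
M(E(1, 6))*b = (2*(2*6/(-2 + 1)))*(56/5) = (2*(2*6/(-1)))*(56/5) = (2*(2*6*(-1)))*(56/5) = (2*(-12))*(56/5) = -24*56/5 = -1344/5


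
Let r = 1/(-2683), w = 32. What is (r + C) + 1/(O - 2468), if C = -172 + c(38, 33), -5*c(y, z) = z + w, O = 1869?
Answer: -297319927/1607117 ≈ -185.00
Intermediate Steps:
r = -1/2683 ≈ -0.00037272
c(y, z) = -32/5 - z/5 (c(y, z) = -(z + 32)/5 = -(32 + z)/5 = -32/5 - z/5)
C = -185 (C = -172 + (-32/5 - ⅕*33) = -172 + (-32/5 - 33/5) = -172 - 13 = -185)
(r + C) + 1/(O - 2468) = (-1/2683 - 185) + 1/(1869 - 2468) = -496356/2683 + 1/(-599) = -496356/2683 - 1/599 = -297319927/1607117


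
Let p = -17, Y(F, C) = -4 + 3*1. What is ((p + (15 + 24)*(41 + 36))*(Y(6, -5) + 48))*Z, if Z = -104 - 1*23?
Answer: -17823434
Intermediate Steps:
Z = -127 (Z = -104 - 23 = -127)
Y(F, C) = -1 (Y(F, C) = -4 + 3 = -1)
((p + (15 + 24)*(41 + 36))*(Y(6, -5) + 48))*Z = ((-17 + (15 + 24)*(41 + 36))*(-1 + 48))*(-127) = ((-17 + 39*77)*47)*(-127) = ((-17 + 3003)*47)*(-127) = (2986*47)*(-127) = 140342*(-127) = -17823434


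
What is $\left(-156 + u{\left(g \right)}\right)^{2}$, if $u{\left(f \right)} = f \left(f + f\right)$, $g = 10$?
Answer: $1936$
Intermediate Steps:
$u{\left(f \right)} = 2 f^{2}$ ($u{\left(f \right)} = f 2 f = 2 f^{2}$)
$\left(-156 + u{\left(g \right)}\right)^{2} = \left(-156 + 2 \cdot 10^{2}\right)^{2} = \left(-156 + 2 \cdot 100\right)^{2} = \left(-156 + 200\right)^{2} = 44^{2} = 1936$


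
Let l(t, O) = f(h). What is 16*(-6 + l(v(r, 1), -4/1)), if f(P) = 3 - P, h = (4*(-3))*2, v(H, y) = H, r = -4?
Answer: 336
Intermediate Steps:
h = -24 (h = -12*2 = -24)
l(t, O) = 27 (l(t, O) = 3 - 1*(-24) = 3 + 24 = 27)
16*(-6 + l(v(r, 1), -4/1)) = 16*(-6 + 27) = 16*21 = 336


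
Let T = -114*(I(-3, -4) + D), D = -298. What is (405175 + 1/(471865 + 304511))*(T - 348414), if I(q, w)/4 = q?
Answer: -5471283759916793/43132 ≈ -1.2685e+11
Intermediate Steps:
I(q, w) = 4*q
T = 35340 (T = -114*(4*(-3) - 298) = -114*(-12 - 298) = -114*(-310) = 35340)
(405175 + 1/(471865 + 304511))*(T - 348414) = (405175 + 1/(471865 + 304511))*(35340 - 348414) = (405175 + 1/776376)*(-313074) = (314568145801/776376)*(-313074) = -5471283759916793/43132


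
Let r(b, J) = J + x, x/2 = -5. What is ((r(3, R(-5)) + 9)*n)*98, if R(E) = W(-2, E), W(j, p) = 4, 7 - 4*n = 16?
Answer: -1323/2 ≈ -661.50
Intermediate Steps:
n = -9/4 (n = 7/4 - ¼*16 = 7/4 - 4 = -9/4 ≈ -2.2500)
x = -10 (x = 2*(-5) = -10)
R(E) = 4
r(b, J) = -10 + J (r(b, J) = J - 10 = -10 + J)
((r(3, R(-5)) + 9)*n)*98 = (((-10 + 4) + 9)*(-9/4))*98 = ((-6 + 9)*(-9/4))*98 = (3*(-9/4))*98 = -27/4*98 = -1323/2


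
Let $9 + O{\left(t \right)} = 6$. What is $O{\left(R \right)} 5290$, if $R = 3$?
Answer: $-15870$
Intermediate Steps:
$O{\left(t \right)} = -3$ ($O{\left(t \right)} = -9 + 6 = -3$)
$O{\left(R \right)} 5290 = \left(-3\right) 5290 = -15870$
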